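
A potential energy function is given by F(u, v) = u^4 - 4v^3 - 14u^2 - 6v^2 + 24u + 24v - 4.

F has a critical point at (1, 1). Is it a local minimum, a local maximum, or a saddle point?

local maximum

The mixed partial ∂²F/∂u∂v is 0, so the Hessian at any point is diag(F_uu, F_vv) = diag(4(3u^2 - 7), -12(2v + 1)).
At (1, 1): H = diag(-16, -36).
Both eigenvalues are negative, so H is negative definite: a local maximum.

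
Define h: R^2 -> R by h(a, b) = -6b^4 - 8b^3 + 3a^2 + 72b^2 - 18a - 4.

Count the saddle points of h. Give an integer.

2

h separates as a function of a plus a function of b, so ∇h=0 decouples.
∂h/∂a = 6(a - 3) = 0 at a ∈ {3}; ∂h/∂b = -24b(b - 2)(b + 3) = 0 at b ∈ {-3, 0, 2}.
The Hessian is diagonal: diag(h_aa, h_bb). Second derivatives: h_aa(3)=6; h_bb(-3)=-360, h_bb(0)=144, h_bb(2)=-240.
Saddle points occur where the two diagonal entries have opposite signs: (3, -3), (3, 2). Count: 2.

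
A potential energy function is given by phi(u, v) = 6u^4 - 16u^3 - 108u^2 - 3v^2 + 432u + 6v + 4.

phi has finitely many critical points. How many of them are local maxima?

phi separates as a function of u plus a function of v, so ∇phi=0 decouples.
∂phi/∂u = 24(u - 3)(u - 2)(u + 3) = 0 at u ∈ {-3, 2, 3}; ∂phi/∂v = -6(v - 1) = 0 at v ∈ {1}.
The Hessian is diagonal: diag(phi_uu, phi_vv). Second derivatives: phi_uu(-3)=720, phi_uu(2)=-120, phi_uu(3)=144; phi_vv(1)=-6.
Local maxima occur where both diagonal entries negative: (2, 1). Count: 1.

1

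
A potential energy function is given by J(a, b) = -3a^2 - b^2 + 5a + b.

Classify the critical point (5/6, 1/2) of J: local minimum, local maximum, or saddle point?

The Hessian of J is constant: H = [[-6, 0], [0, -2]].
det(H) = (-6)·(-2) − 0² = 12.
det(H) > 0 and tr(H) = -8 < 0, so H is negative definite and the point is a local maximum.

local maximum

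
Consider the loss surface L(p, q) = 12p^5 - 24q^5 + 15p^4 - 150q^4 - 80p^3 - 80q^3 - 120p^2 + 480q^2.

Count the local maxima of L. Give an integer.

L separates as a function of p plus a function of q, so ∇L=0 decouples.
∂L/∂p = 60p(p - 2)(p + 1)(p + 2) = 0 at p ∈ {-2, -1, 0, 2}; ∂L/∂q = -120q(q - 1)(q + 2)(q + 4) = 0 at q ∈ {-4, -2, 0, 1}.
The Hessian is diagonal: diag(L_pp, L_qq). Second derivatives: L_pp(-2)=-480, L_pp(-1)=180, L_pp(0)=-240, L_pp(2)=1440; L_qq(-4)=4800, L_qq(-2)=-1440, L_qq(0)=960, L_qq(1)=-1800.
Local maxima occur where both diagonal entries negative: (-2, -2), (-2, 1), (0, -2), (0, 1). Count: 4.

4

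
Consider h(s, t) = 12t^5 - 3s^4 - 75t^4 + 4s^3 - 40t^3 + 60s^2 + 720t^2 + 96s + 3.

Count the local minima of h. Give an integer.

2

h separates as a function of s plus a function of t, so ∇h=0 decouples.
∂h/∂s = -12(s - 4)(s + 1)(s + 2) = 0 at s ∈ {-2, -1, 4}; ∂h/∂t = 60t(t - 4)(t - 3)(t + 2) = 0 at t ∈ {-2, 0, 3, 4}.
The Hessian is diagonal: diag(h_ss, h_tt). Second derivatives: h_ss(-2)=-72, h_ss(-1)=60, h_ss(4)=-360; h_tt(-2)=-3600, h_tt(0)=1440, h_tt(3)=-900, h_tt(4)=1440.
Local minima occur where both diagonal entries positive: (-1, 0), (-1, 4). Count: 2.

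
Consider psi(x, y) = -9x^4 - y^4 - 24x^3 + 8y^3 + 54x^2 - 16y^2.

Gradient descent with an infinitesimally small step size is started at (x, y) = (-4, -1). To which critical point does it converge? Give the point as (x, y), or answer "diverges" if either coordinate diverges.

psi is separable, so gradient descent decouples: x follows -∂psi/∂x, y follows -∂psi/∂y.
∂psi/∂x = -36x(x - 1)(x + 3); at x=-4 this is 720, so x decreases.
∂psi/∂y = -4y(y - 4)(y - 2); at y=-1 this is 60, so y decreases.
The x-coordinate has no critical point in that direction and runs off to infinity.

diverges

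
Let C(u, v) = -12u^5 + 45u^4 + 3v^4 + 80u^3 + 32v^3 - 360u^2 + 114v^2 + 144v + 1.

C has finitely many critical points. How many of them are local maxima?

2

C separates as a function of u plus a function of v, so ∇C=0 decouples.
∂C/∂u = -60u(u - 3)(u - 2)(u + 2) = 0 at u ∈ {-2, 0, 2, 3}; ∂C/∂v = 12(v + 1)(v + 3)(v + 4) = 0 at v ∈ {-4, -3, -1}.
The Hessian is diagonal: diag(C_uu, C_vv). Second derivatives: C_uu(-2)=2400, C_uu(0)=-720, C_uu(2)=480, C_uu(3)=-900; C_vv(-4)=36, C_vv(-3)=-24, C_vv(-1)=72.
Local maxima occur where both diagonal entries negative: (0, -3), (3, -3). Count: 2.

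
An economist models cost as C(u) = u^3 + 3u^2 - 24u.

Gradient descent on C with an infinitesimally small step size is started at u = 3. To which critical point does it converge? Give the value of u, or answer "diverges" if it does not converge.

C'(u) = 3(u - 2)(u + 4), so C'(3) = 21.
Gradient descent moves in the -C' direction, i.e. u is decreasing.
The nearest critical point in that direction is u = 2, where C'' = 18 > 0 (a local minimum). The iterate converges there.

2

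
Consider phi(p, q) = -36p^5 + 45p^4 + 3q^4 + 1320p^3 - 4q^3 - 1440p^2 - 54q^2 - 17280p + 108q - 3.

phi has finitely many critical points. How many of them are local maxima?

phi separates as a function of p plus a function of q, so ∇phi=0 decouples.
∂phi/∂p = -180(p - 4)(p - 3)(p + 2)(p + 4) = 0 at p ∈ {-4, -2, 3, 4}; ∂phi/∂q = 12(q - 3)(q - 1)(q + 3) = 0 at q ∈ {-3, 1, 3}.
The Hessian is diagonal: diag(phi_pp, phi_qq). Second derivatives: phi_pp(-4)=20160, phi_pp(-2)=-10800, phi_pp(3)=6300, phi_pp(4)=-8640; phi_qq(-3)=288, phi_qq(1)=-96, phi_qq(3)=144.
Local maxima occur where both diagonal entries negative: (-2, 1), (4, 1). Count: 2.

2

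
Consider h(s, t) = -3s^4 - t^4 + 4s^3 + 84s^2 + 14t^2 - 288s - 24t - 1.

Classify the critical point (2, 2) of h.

saddle point

The mixed partial ∂²h/∂s∂t is 0, so the Hessian at any point is diag(h_ss, h_tt) = diag(12(-3s^2 + 2s + 14), 4(-3t^2 + 7)).
At (2, 2): H = diag(72, -20).
The eigenvalues have opposite signs, so H is indefinite: a saddle point.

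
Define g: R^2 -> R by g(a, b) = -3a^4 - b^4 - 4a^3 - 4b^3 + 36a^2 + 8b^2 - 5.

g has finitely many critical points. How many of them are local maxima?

4

g separates as a function of a plus a function of b, so ∇g=0 decouples.
∂g/∂a = -12a(a - 2)(a + 3) = 0 at a ∈ {-3, 0, 2}; ∂g/∂b = -4b(b - 1)(b + 4) = 0 at b ∈ {-4, 0, 1}.
The Hessian is diagonal: diag(g_aa, g_bb). Second derivatives: g_aa(-3)=-180, g_aa(0)=72, g_aa(2)=-120; g_bb(-4)=-80, g_bb(0)=16, g_bb(1)=-20.
Local maxima occur where both diagonal entries negative: (-3, -4), (-3, 1), (2, -4), (2, 1). Count: 4.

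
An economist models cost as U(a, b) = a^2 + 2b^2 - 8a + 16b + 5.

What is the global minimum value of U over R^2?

-43

U(a,b) separates as P(a) + Q(b) + 5, so its minimum is min P + min Q + 5.
P'(a) = 2a - 8 vanishes at a ∈ {4}; Q'(b) = 4b + 16 vanishes at b ∈ {-4}.
Local minima of P (where P''>0): P(4)=-16. Local minima of Q: Q(-4)=-32.
So the global minimum of U is P(4) + Q(-4) + 5 = -16 − 32 + 5 = -43, attained at (4, -4).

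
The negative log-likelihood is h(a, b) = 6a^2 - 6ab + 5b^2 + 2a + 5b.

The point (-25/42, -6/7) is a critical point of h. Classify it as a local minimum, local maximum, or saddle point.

The Hessian of h is constant: H = [[12, -6], [-6, 10]].
det(H) = 12·10 − (-6)² = 84.
det(H) > 0 and tr(H) = 22 > 0, so H is positive definite and the point is a local minimum.

local minimum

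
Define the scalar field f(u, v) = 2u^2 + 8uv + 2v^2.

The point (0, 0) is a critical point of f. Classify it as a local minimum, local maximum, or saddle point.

The Hessian of f is constant: H = [[4, 8], [8, 4]].
det(H) = 4·4 − 8² = -48.
Since det(H) < 0, H is indefinite and the critical point is a saddle point.

saddle point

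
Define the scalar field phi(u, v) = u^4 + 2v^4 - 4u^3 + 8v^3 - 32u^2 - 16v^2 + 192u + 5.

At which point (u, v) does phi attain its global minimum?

phi(u,v) separates as P(u) + Q(v) + 5, so its minimum is min P + min Q + 5.
P'(u) = 4(u - 4)(u - 3)(u + 4) vanishes at u ∈ {-4, 3, 4}; Q'(v) = 8v(v - 1)(v + 4) vanishes at v ∈ {-4, 0, 1}.
Local minima of P (where P''>0): P(-4)=-768, P(4)=256. Local minima of Q: Q(-4)=-256, Q(1)=-6.
So the global minimum of phi is P(-4) + Q(-4) + 5 = -768 − 256 + 5 = -1019, attained at (-4, -4).

(-4, -4)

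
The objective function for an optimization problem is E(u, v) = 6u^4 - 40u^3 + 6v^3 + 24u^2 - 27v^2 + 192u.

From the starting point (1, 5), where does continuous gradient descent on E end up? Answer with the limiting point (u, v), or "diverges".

E is separable, so gradient descent decouples: u follows -∂E/∂u, v follows -∂E/∂v.
∂E/∂u = 24(u - 4)(u - 2)(u + 1); at u=1 this is 144, so u decreases.
∂E/∂v = 18v(v - 3); at v=5 this is 180, so v decreases.
u converges to its nearest critical value -1 (a local min of the u-part); v converges to 3. The iterate converges to (-1, 3).

(-1, 3)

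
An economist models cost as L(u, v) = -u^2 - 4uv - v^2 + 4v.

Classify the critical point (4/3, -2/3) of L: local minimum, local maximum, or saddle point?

The Hessian of L is constant: H = [[-2, -4], [-4, -2]].
det(H) = (-2)·(-2) − (-4)² = -12.
Since det(H) < 0, H is indefinite and the critical point is a saddle point.

saddle point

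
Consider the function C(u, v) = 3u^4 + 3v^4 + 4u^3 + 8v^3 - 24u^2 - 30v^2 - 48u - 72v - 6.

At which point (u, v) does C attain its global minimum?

C(u,v) separates as P(u) + Q(v) − 6, so its minimum is min P + min Q − 6.
P'(u) = 12(u - 2)(u + 1)(u + 2) vanishes at u ∈ {-2, -1, 2}; Q'(v) = 12(v - 2)(v + 1)(v + 3) vanishes at v ∈ {-3, -1, 2}.
Local minima of P (where P''>0): P(-2)=16, P(2)=-112. Local minima of Q: Q(-3)=-27, Q(2)=-152.
So the global minimum of C is P(2) + Q(2) − 6 = -112 − 152 − 6 = -270, attained at (2, 2).

(2, 2)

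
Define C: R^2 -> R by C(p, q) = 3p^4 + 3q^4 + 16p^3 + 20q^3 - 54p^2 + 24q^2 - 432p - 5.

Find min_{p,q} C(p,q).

C(p,q) separates as A(p) + B(q) − 5, so its minimum is min A + min B − 5.
A'(p) = 12(p - 3)(p + 3)(p + 4) vanishes at p ∈ {-4, -3, 3}; B'(q) = 12q(q + 1)(q + 4) vanishes at q ∈ {-4, -1, 0}.
Local minima of A (where A''>0): A(-4)=608, A(3)=-1107. Local minima of B: B(-4)=-128, B(0)=0.
So the global minimum of C is A(3) + B(-4) − 5 = -1107 − 128 − 5 = -1240, attained at (3, -4).

-1240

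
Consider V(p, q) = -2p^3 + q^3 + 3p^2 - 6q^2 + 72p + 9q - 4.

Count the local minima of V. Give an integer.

1

V separates as a function of p plus a function of q, so ∇V=0 decouples.
∂V/∂p = -6(p - 4)(p + 3) = 0 at p ∈ {-3, 4}; ∂V/∂q = 3(q - 3)(q - 1) = 0 at q ∈ {1, 3}.
The Hessian is diagonal: diag(V_pp, V_qq). Second derivatives: V_pp(-3)=42, V_pp(4)=-42; V_qq(1)=-6, V_qq(3)=6.
Local minima occur where both diagonal entries positive: (-3, 3). Count: 1.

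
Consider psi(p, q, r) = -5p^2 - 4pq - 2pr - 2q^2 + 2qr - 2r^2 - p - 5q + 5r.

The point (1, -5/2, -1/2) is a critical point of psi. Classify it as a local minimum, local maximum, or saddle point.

The Hessian is constant: H = [[-10, -4, -2], [-4, -4, 2], [-2, 2, -4]].
Leading principal minors: Δ₁ = -10, Δ₂ = 24, Δ₃ = -8.
The minors alternate sign starting negative (−, +, −), so H is negative definite: a local maximum.

local maximum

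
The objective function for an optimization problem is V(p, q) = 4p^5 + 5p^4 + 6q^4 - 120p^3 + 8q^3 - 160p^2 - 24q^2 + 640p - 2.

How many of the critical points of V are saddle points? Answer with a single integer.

6

V separates as a function of p plus a function of q, so ∇V=0 decouples.
∂V/∂p = 20(p - 4)(p - 1)(p + 2)(p + 4) = 0 at p ∈ {-4, -2, 1, 4}; ∂V/∂q = 24q(q - 1)(q + 2) = 0 at q ∈ {-2, 0, 1}.
The Hessian is diagonal: diag(V_pp, V_qq). Second derivatives: V_pp(-4)=-1600, V_pp(-2)=720, V_pp(1)=-900, V_pp(4)=2880; V_qq(-2)=144, V_qq(0)=-48, V_qq(1)=72.
Saddle points occur where the two diagonal entries have opposite signs: (-4, -2), (-4, 1), (-2, 0), (1, -2), (1, 1), (4, 0). Count: 6.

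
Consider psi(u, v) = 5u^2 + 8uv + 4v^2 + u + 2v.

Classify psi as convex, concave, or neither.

convex

psi is quadratic, so its Hessian is the constant matrix H = [[10, 8], [8, 8]].
det(H) = 16, tr(H) = 18.
det(H) > 0 and tr(H) > 0, so H is positive definite everywhere: convex.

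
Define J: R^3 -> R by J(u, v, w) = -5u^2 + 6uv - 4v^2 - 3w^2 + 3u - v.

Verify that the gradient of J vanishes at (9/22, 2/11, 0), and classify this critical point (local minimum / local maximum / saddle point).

∇J = (-10u + 6v + 3, 6u - 8v - 1, -6w); substituting (9/22, 2/11, 0) gives ∇J = (0, 0, 0), so (9/22, 2/11, 0) is indeed a critical point.
The Hessian is constant: H = [[-10, 6, 0], [6, -8, 0], [0, 0, -6]].
Leading principal minors: Δ₁ = -10, Δ₂ = 44, Δ₃ = -264.
The minors alternate sign starting negative (−, +, −), so H is negative definite: a local maximum.

local maximum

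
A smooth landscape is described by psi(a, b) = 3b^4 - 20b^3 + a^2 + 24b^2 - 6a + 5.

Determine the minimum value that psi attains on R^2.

psi(a,b) separates as P(a) + Q(b) + 5, so its minimum is min P + min Q + 5.
P'(a) = 2a - 6 vanishes at a ∈ {3}; Q'(b) = 12b(b - 4)(b - 1) vanishes at b ∈ {0, 1, 4}.
Local minima of P (where P''>0): P(3)=-9. Local minima of Q: Q(0)=0, Q(4)=-128.
So the global minimum of psi is P(3) + Q(4) + 5 = -9 − 128 + 5 = -132, attained at (3, 4).

-132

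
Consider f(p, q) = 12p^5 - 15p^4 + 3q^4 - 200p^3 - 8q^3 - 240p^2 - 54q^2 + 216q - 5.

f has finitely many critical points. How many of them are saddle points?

6

f separates as a function of p plus a function of q, so ∇f=0 decouples.
∂f/∂p = 60p(p - 4)(p + 1)(p + 2) = 0 at p ∈ {-2, -1, 0, 4}; ∂f/∂q = 12(q - 3)(q - 2)(q + 3) = 0 at q ∈ {-3, 2, 3}.
The Hessian is diagonal: diag(f_pp, f_qq). Second derivatives: f_pp(-2)=-720, f_pp(-1)=300, f_pp(0)=-480, f_pp(4)=7200; f_qq(-3)=360, f_qq(2)=-60, f_qq(3)=72.
Saddle points occur where the two diagonal entries have opposite signs: (-2, -3), (-2, 3), (-1, 2), (0, -3), (0, 3), (4, 2). Count: 6.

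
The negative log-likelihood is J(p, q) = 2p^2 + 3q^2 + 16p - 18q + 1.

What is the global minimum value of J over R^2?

J(p,q) separates as A(p) + B(q) + 1, so its minimum is min A + min B + 1.
A'(p) = 4p + 16 vanishes at p ∈ {-4}; B'(q) = 6q - 18 vanishes at q ∈ {3}.
Local minima of A (where A''>0): A(-4)=-32. Local minima of B: B(3)=-27.
So the global minimum of J is A(-4) + B(3) + 1 = -32 − 27 + 1 = -58, attained at (-4, 3).

-58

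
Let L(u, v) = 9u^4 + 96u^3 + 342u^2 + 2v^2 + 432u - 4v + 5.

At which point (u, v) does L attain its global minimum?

(-1, 1)

L(u,v) separates as P(u) + Q(v) + 5, so its minimum is min P + min Q + 5.
P'(u) = 36(u + 1)(u + 3)(u + 4) vanishes at u ∈ {-4, -3, -1}; Q'(v) = 4v - 4 vanishes at v ∈ {1}.
Local minima of P (where P''>0): P(-4)=-96, P(-1)=-177. Local minima of Q: Q(1)=-2.
So the global minimum of L is P(-1) + Q(1) + 5 = -177 − 2 + 5 = -174, attained at (-1, 1).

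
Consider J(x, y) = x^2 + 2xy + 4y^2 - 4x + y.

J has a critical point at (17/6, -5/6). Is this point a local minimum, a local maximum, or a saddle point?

local minimum

The Hessian of J is constant: H = [[2, 2], [2, 8]].
det(H) = 2·8 − 2² = 12.
det(H) > 0 and tr(H) = 10 > 0, so H is positive definite and the point is a local minimum.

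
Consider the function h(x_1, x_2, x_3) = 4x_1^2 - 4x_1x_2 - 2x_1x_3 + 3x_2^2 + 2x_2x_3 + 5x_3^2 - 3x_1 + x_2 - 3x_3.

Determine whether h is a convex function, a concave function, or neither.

h is quadratic, so its Hessian is the constant matrix H = [[8, -4, -2], [-4, 6, 2], [-2, 2, 10]].
Leading principal minors: 8, 32, 296.
All positive ⇒ H ≻ 0 ⇒ convex.

convex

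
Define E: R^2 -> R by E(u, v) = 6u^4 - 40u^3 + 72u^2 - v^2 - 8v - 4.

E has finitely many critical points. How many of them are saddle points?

E separates as a function of u plus a function of v, so ∇E=0 decouples.
∂E/∂u = 24u(u - 3)(u - 2) = 0 at u ∈ {0, 2, 3}; ∂E/∂v = -2(v + 4) = 0 at v ∈ {-4}.
The Hessian is diagonal: diag(E_uu, E_vv). Second derivatives: E_uu(0)=144, E_uu(2)=-48, E_uu(3)=72; E_vv(-4)=-2.
Saddle points occur where the two diagonal entries have opposite signs: (0, -4), (3, -4). Count: 2.

2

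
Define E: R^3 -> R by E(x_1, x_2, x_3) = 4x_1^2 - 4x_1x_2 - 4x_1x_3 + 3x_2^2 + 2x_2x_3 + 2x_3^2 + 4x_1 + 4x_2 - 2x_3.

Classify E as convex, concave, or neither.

convex

E is quadratic, so its Hessian is the constant matrix H = [[8, -4, -4], [-4, 6, 2], [-4, 2, 4]].
Leading principal minors: 8, 32, 64.
All positive ⇒ H ≻ 0 ⇒ convex.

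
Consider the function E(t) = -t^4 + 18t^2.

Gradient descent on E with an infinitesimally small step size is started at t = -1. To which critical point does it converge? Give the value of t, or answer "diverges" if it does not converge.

E'(t) = -4t(t - 3)(t + 3), so E'(-1) = -32.
Gradient descent moves in the -E' direction, i.e. t is increasing.
The nearest critical point in that direction is t = 0, where E'' = 36 > 0 (a local minimum). The iterate converges there.

0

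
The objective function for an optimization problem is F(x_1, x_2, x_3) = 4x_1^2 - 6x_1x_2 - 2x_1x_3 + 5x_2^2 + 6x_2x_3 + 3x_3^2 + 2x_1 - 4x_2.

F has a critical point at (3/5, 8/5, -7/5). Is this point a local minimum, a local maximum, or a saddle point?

local minimum

The Hessian is constant: H = [[8, -6, -2], [-6, 10, 6], [-2, 6, 6]].
Leading principal minors: Δ₁ = 8, Δ₂ = 44, Δ₃ = 80.
All leading minors are positive, so H is positive definite: a local minimum.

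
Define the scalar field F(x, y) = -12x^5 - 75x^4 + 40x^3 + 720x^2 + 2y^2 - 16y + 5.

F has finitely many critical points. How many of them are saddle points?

2

F separates as a function of x plus a function of y, so ∇F=0 decouples.
∂F/∂x = -60x(x - 2)(x + 3)(x + 4) = 0 at x ∈ {-4, -3, 0, 2}; ∂F/∂y = 4(y - 4) = 0 at y ∈ {4}.
The Hessian is diagonal: diag(F_xx, F_yy). Second derivatives: F_xx(-4)=1440, F_xx(-3)=-900, F_xx(0)=1440, F_xx(2)=-3600; F_yy(4)=4.
Saddle points occur where the two diagonal entries have opposite signs: (-3, 4), (2, 4). Count: 2.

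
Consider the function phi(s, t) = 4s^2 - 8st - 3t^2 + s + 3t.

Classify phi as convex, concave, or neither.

neither

phi is quadratic, so its Hessian is the constant matrix H = [[8, -8], [-8, -6]].
det(H) = -112, tr(H) = 2.
det(H) < 0, so H is indefinite: neither convex nor concave.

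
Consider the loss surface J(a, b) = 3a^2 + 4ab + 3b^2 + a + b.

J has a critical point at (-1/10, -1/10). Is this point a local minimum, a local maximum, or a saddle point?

The Hessian of J is constant: H = [[6, 4], [4, 6]].
det(H) = 6·6 − 4² = 20.
det(H) > 0 and tr(H) = 12 > 0, so H is positive definite and the point is a local minimum.

local minimum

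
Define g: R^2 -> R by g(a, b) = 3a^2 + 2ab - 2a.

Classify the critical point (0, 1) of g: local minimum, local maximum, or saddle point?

The Hessian of g is constant: H = [[6, 2], [2, 0]].
det(H) = 6·0 − 2² = -4.
Since det(H) < 0, H is indefinite and the critical point is a saddle point.

saddle point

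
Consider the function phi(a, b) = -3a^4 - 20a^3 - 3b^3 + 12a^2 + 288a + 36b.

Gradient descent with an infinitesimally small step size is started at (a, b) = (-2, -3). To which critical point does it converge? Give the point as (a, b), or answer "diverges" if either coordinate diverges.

phi is separable, so gradient descent decouples: a follows -∂phi/∂a, b follows -∂phi/∂b.
∂phi/∂a = -12(a - 2)(a + 3)(a + 4); at a=-2 this is 96, so a decreases.
∂phi/∂b = -9(b - 2)(b + 2); at b=-3 this is -45, so b increases.
a converges to its nearest critical value -3 (a local min of the a-part); b converges to -2. The iterate converges to (-3, -2).

(-3, -2)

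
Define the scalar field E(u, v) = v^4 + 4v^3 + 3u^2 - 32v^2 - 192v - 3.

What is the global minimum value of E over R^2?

-771

E(u,v) separates as P(u) + Q(v) − 3, so its minimum is min P + min Q − 3.
P'(u) = 6u vanishes at u ∈ {0}; Q'(v) = 4(v - 4)(v + 3)(v + 4) vanishes at v ∈ {-4, -3, 4}.
Local minima of P (where P''>0): P(0)=0. Local minima of Q: Q(-4)=256, Q(4)=-768.
So the global minimum of E is P(0) + Q(4) − 3 = 0 − 768 − 3 = -771, attained at (0, 4).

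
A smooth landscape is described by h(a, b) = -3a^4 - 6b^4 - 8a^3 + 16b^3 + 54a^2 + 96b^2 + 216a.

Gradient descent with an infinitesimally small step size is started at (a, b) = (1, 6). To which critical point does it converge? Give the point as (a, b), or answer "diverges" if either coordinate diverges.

h is separable, so gradient descent decouples: a follows -∂h/∂a, b follows -∂h/∂b.
∂h/∂a = -12(a - 3)(a + 2)(a + 3); at a=1 this is 288, so a decreases.
∂h/∂b = -24b(b - 4)(b + 2); at b=6 this is -2304, so b increases.
The b-coordinate has no critical point in that direction and runs off to infinity.

diverges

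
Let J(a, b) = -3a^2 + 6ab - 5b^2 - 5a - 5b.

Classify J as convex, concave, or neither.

J is quadratic, so its Hessian is the constant matrix H = [[-6, 6], [6, -10]].
det(H) = 24, tr(H) = -16.
det(H) > 0 and tr(H) < 0, so H is negative definite everywhere: concave.

concave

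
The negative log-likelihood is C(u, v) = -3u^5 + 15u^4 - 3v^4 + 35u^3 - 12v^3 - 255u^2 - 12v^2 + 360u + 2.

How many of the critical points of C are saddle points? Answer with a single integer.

C separates as a function of u plus a function of v, so ∇C=0 decouples.
∂C/∂u = -15(u - 4)(u - 2)(u - 1)(u + 3) = 0 at u ∈ {-3, 1, 2, 4}; ∂C/∂v = -12v(v + 1)(v + 2) = 0 at v ∈ {-2, -1, 0}.
The Hessian is diagonal: diag(C_uu, C_vv). Second derivatives: C_uu(-3)=2100, C_uu(1)=-180, C_uu(2)=150, C_uu(4)=-630; C_vv(-2)=-24, C_vv(-1)=12, C_vv(0)=-24.
Saddle points occur where the two diagonal entries have opposite signs: (-3, -2), (-3, 0), (1, -1), (2, -2), (2, 0), (4, -1). Count: 6.

6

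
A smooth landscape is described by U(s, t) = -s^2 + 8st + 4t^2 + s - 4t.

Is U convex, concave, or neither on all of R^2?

neither

U is quadratic, so its Hessian is the constant matrix H = [[-2, 8], [8, 8]].
det(H) = -80, tr(H) = 6.
det(H) < 0, so H is indefinite: neither convex nor concave.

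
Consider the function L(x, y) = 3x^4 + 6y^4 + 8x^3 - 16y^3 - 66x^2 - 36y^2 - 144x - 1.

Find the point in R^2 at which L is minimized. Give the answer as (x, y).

(3, 3)

L(x,y) separates as P(x) + Q(y) − 1, so its minimum is min P + min Q − 1.
P'(x) = 12(x - 3)(x + 1)(x + 4) vanishes at x ∈ {-4, -1, 3}; Q'(y) = 24y(y - 3)(y + 1) vanishes at y ∈ {-1, 0, 3}.
Local minima of P (where P''>0): P(-4)=-224, P(3)=-567. Local minima of Q: Q(-1)=-14, Q(3)=-270.
So the global minimum of L is P(3) + Q(3) − 1 = -567 − 270 − 1 = -838, attained at (3, 3).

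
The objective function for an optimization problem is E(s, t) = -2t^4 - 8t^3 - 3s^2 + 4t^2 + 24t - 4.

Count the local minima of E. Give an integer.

E separates as a function of s plus a function of t, so ∇E=0 decouples.
∂E/∂s = -6s = 0 at s ∈ {0}; ∂E/∂t = -8(t - 1)(t + 1)(t + 3) = 0 at t ∈ {-3, -1, 1}.
The Hessian is diagonal: diag(E_ss, E_tt). Second derivatives: E_ss(0)=-6; E_tt(-3)=-64, E_tt(-1)=32, E_tt(1)=-64.
Local minima occur where both diagonal entries positive: none. Count: 0.

0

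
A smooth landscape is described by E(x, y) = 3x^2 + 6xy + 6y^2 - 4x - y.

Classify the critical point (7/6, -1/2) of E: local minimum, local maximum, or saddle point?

The Hessian of E is constant: H = [[6, 6], [6, 12]].
det(H) = 6·12 − 6² = 36.
det(H) > 0 and tr(H) = 18 > 0, so H is positive definite and the point is a local minimum.

local minimum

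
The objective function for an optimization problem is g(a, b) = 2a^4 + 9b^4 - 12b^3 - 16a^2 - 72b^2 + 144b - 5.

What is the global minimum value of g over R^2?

g(a,b) separates as P(a) + Q(b) − 5, so its minimum is min P + min Q − 5.
P'(a) = 8a(a - 2)(a + 2) vanishes at a ∈ {-2, 0, 2}; Q'(b) = 36(b - 2)(b - 1)(b + 2) vanishes at b ∈ {-2, 1, 2}.
Local minima of P (where P''>0): P(-2)=-32, P(2)=-32. Local minima of Q: Q(-2)=-336, Q(2)=48.
So the global minimum of g is P(-2) + Q(-2) − 5 = -32 − 336 − 5 = -373, attained at (-2, -2).

-373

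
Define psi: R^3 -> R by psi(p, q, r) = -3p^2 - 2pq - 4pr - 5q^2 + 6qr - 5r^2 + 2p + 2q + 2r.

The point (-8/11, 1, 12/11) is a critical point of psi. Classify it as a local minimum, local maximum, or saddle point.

local maximum

The Hessian is constant: H = [[-6, -2, -4], [-2, -10, 6], [-4, 6, -10]].
Leading principal minors: Δ₁ = -6, Δ₂ = 56, Δ₃ = -88.
The minors alternate sign starting negative (−, +, −), so H is negative definite: a local maximum.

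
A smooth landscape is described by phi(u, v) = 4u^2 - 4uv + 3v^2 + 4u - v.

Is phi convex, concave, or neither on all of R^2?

phi is quadratic, so its Hessian is the constant matrix H = [[8, -4], [-4, 6]].
det(H) = 32, tr(H) = 14.
det(H) > 0 and tr(H) > 0, so H is positive definite everywhere: convex.

convex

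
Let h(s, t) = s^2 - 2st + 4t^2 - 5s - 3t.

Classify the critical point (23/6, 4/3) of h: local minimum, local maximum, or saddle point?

local minimum

The Hessian of h is constant: H = [[2, -2], [-2, 8]].
det(H) = 2·8 − (-2)² = 12.
det(H) > 0 and tr(H) = 10 > 0, so H is positive definite and the point is a local minimum.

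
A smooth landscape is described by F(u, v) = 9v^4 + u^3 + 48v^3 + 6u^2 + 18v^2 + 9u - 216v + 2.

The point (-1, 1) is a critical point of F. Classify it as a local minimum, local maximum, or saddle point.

The mixed partial ∂²F/∂u∂v is 0, so the Hessian at any point is diag(F_uu, F_vv) = diag(6(u + 2), 36(3v^2 + 8v + 1)).
At (-1, 1): H = diag(6, 432).
Both eigenvalues are positive, so H is positive definite: a local minimum.

local minimum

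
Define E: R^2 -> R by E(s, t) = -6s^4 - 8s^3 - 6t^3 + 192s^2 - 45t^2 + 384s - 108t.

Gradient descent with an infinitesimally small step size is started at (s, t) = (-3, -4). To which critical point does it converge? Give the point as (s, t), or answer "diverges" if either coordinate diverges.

(-1, -3)

E is separable, so gradient descent decouples: s follows -∂E/∂s, t follows -∂E/∂t.
∂E/∂s = -24(s - 4)(s + 1)(s + 4); at s=-3 this is -336, so s increases.
∂E/∂t = -18(t + 2)(t + 3); at t=-4 this is -36, so t increases.
s converges to its nearest critical value -1 (a local min of the s-part); t converges to -3. The iterate converges to (-1, -3).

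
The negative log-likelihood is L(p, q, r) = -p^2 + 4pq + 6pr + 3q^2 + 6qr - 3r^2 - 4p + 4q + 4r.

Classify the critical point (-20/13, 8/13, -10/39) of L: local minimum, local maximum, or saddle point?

The Hessian is constant: H = [[-2, 4, 6], [4, 6, 6], [6, 6, -6]].
Leading principal minors: Δ₁ = -2, Δ₂ = -28, Δ₃ = 312.
The minors fit neither the all-positive nor the alternating-sign pattern, so H is indefinite: a saddle point.

saddle point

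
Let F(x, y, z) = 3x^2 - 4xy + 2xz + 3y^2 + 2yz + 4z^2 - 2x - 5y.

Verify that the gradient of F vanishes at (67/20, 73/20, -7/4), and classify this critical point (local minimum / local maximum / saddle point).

∇F = (6x - 4y + 2z - 2, -4x + 6y + 2z - 5, 2x + 2y + 8z); substituting (67/20, 73/20, -7/4) gives ∇F = (0, 0, 0), so (67/20, 73/20, -7/4) is indeed a critical point.
The Hessian is constant: H = [[6, -4, 2], [-4, 6, 2], [2, 2, 8]].
Leading principal minors: Δ₁ = 6, Δ₂ = 20, Δ₃ = 80.
All leading minors are positive, so H is positive definite: a local minimum.

local minimum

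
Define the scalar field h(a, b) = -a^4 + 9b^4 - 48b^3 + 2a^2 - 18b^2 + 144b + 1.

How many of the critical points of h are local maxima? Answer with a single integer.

2

h separates as a function of a plus a function of b, so ∇h=0 decouples.
∂h/∂a = -4a(a - 1)(a + 1) = 0 at a ∈ {-1, 0, 1}; ∂h/∂b = 36(b - 4)(b - 1)(b + 1) = 0 at b ∈ {-1, 1, 4}.
The Hessian is diagonal: diag(h_aa, h_bb). Second derivatives: h_aa(-1)=-8, h_aa(0)=4, h_aa(1)=-8; h_bb(-1)=360, h_bb(1)=-216, h_bb(4)=540.
Local maxima occur where both diagonal entries negative: (-1, 1), (1, 1). Count: 2.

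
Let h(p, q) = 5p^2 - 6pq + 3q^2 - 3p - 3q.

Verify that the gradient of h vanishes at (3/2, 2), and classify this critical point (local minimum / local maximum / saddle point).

local minimum

∇h = (10p - 6q - 3, -6p + 6q - 3); substituting (3/2, 2) gives ∇h = (0, 0), so (3/2, 2) is indeed a critical point.
The Hessian of h is constant: H = [[10, -6], [-6, 6]].
det(H) = 10·6 − (-6)² = 24.
det(H) > 0 and tr(H) = 16 > 0, so H is positive definite and the point is a local minimum.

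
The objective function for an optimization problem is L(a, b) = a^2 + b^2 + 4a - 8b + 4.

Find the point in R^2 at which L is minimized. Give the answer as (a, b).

L(a,b) separates as P(a) + Q(b) + 4, so its minimum is min P + min Q + 4.
P'(a) = 2a + 4 vanishes at a ∈ {-2}; Q'(b) = 2b - 8 vanishes at b ∈ {4}.
Local minima of P (where P''>0): P(-2)=-4. Local minima of Q: Q(4)=-16.
So the global minimum of L is P(-2) + Q(4) + 4 = -4 − 16 + 4 = -16, attained at (-2, 4).

(-2, 4)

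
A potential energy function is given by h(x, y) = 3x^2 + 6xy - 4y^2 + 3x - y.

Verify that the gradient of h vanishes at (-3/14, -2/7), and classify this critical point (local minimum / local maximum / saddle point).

∇h = (6x + 6y + 3, 6x - 8y - 1); substituting (-3/14, -2/7) gives ∇h = (0, 0), so (-3/14, -2/7) is indeed a critical point.
The Hessian of h is constant: H = [[6, 6], [6, -8]].
det(H) = 6·(-8) − 6² = -84.
Since det(H) < 0, H is indefinite and the critical point is a saddle point.

saddle point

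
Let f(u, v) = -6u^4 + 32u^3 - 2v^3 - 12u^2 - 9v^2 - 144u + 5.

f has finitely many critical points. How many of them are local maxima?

f separates as a function of u plus a function of v, so ∇f=0 decouples.
∂f/∂u = -24(u - 3)(u - 2)(u + 1) = 0 at u ∈ {-1, 2, 3}; ∂f/∂v = -6v(v + 3) = 0 at v ∈ {-3, 0}.
The Hessian is diagonal: diag(f_uu, f_vv). Second derivatives: f_uu(-1)=-288, f_uu(2)=72, f_uu(3)=-96; f_vv(-3)=18, f_vv(0)=-18.
Local maxima occur where both diagonal entries negative: (-1, 0), (3, 0). Count: 2.

2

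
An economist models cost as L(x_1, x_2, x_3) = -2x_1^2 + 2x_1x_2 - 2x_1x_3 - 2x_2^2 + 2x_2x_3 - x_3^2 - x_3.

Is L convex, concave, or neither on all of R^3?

L is quadratic, so its Hessian is the constant matrix H = [[-4, 2, -2], [2, -4, 2], [-2, 2, -2]].
Leading principal minors: -4, 12, -8.
Signs alternate −, +, − ⇒ H ≺ 0 ⇒ concave.

concave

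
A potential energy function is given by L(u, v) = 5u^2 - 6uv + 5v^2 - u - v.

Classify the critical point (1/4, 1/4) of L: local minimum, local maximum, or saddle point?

local minimum

The Hessian of L is constant: H = [[10, -6], [-6, 10]].
det(H) = 10·10 − (-6)² = 64.
det(H) > 0 and tr(H) = 20 > 0, so H is positive definite and the point is a local minimum.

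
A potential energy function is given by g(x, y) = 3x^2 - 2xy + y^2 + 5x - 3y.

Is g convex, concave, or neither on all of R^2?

g is quadratic, so its Hessian is the constant matrix H = [[6, -2], [-2, 2]].
det(H) = 8, tr(H) = 8.
det(H) > 0 and tr(H) > 0, so H is positive definite everywhere: convex.

convex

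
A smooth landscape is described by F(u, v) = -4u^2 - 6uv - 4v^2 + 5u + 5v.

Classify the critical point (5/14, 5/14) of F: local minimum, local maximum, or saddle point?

The Hessian of F is constant: H = [[-8, -6], [-6, -8]].
det(H) = (-8)·(-8) − (-6)² = 28.
det(H) > 0 and tr(H) = -16 < 0, so H is negative definite and the point is a local maximum.

local maximum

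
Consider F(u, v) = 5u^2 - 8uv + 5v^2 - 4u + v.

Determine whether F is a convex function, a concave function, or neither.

F is quadratic, so its Hessian is the constant matrix H = [[10, -8], [-8, 10]].
det(H) = 36, tr(H) = 20.
det(H) > 0 and tr(H) > 0, so H is positive definite everywhere: convex.

convex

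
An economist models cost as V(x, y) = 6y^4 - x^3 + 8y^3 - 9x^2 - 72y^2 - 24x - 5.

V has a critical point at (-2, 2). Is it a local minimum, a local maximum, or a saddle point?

saddle point

The mixed partial ∂²V/∂x∂y is 0, so the Hessian at any point is diag(V_xx, V_yy) = diag(-6(x + 3), 24(3y^2 + 2y - 6)).
At (-2, 2): H = diag(-6, 240).
The eigenvalues have opposite signs, so H is indefinite: a saddle point.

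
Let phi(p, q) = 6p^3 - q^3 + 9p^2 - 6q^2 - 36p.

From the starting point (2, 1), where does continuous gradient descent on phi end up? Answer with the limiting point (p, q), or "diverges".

phi is separable, so gradient descent decouples: p follows -∂phi/∂p, q follows -∂phi/∂q.
∂phi/∂p = 18(p - 1)(p + 2); at p=2 this is 72, so p decreases.
∂phi/∂q = -3q(q + 4); at q=1 this is -15, so q increases.
The q-coordinate has no critical point in that direction and runs off to infinity.

diverges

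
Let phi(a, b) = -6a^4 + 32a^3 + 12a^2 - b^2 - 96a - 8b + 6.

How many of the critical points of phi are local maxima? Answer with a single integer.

2

phi separates as a function of a plus a function of b, so ∇phi=0 decouples.
∂phi/∂a = -24(a - 4)(a - 1)(a + 1) = 0 at a ∈ {-1, 1, 4}; ∂phi/∂b = -2(b + 4) = 0 at b ∈ {-4}.
The Hessian is diagonal: diag(phi_aa, phi_bb). Second derivatives: phi_aa(-1)=-240, phi_aa(1)=144, phi_aa(4)=-360; phi_bb(-4)=-2.
Local maxima occur where both diagonal entries negative: (-1, -4), (4, -4). Count: 2.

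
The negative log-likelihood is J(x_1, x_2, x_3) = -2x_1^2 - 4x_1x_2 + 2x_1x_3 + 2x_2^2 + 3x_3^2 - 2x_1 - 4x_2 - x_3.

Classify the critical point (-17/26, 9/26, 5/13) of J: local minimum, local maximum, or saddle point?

The Hessian is constant: H = [[-4, -4, 2], [-4, 4, 0], [2, 0, 6]].
Leading principal minors: Δ₁ = -4, Δ₂ = -32, Δ₃ = -208.
The minors fit neither the all-positive nor the alternating-sign pattern, so H is indefinite: a saddle point.

saddle point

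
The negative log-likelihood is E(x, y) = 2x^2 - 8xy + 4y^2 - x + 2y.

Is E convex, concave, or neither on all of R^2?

E is quadratic, so its Hessian is the constant matrix H = [[4, -8], [-8, 8]].
det(H) = -32, tr(H) = 12.
det(H) < 0, so H is indefinite: neither convex nor concave.

neither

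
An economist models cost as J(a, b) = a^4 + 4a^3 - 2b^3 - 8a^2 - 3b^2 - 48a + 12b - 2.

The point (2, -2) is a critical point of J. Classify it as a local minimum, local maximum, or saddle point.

The mixed partial ∂²J/∂a∂b is 0, so the Hessian at any point is diag(J_aa, J_bb) = diag(4(3a^2 + 6a - 4), -6(2b + 1)).
At (2, -2): H = diag(80, 18).
Both eigenvalues are positive, so H is positive definite: a local minimum.

local minimum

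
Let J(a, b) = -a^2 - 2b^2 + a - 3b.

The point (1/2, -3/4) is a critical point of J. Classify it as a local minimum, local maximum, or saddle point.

local maximum

The Hessian of J is constant: H = [[-2, 0], [0, -4]].
det(H) = (-2)·(-4) − 0² = 8.
det(H) > 0 and tr(H) = -6 < 0, so H is negative definite and the point is a local maximum.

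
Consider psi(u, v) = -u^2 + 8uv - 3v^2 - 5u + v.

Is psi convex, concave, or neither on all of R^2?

psi is quadratic, so its Hessian is the constant matrix H = [[-2, 8], [8, -6]].
det(H) = -52, tr(H) = -8.
det(H) < 0, so H is indefinite: neither convex nor concave.

neither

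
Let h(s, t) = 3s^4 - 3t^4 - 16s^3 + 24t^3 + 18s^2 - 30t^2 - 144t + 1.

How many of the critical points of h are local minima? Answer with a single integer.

h separates as a function of s plus a function of t, so ∇h=0 decouples.
∂h/∂s = 12s(s - 3)(s - 1) = 0 at s ∈ {0, 1, 3}; ∂h/∂t = -12(t - 4)(t - 3)(t + 1) = 0 at t ∈ {-1, 3, 4}.
The Hessian is diagonal: diag(h_ss, h_tt). Second derivatives: h_ss(0)=36, h_ss(1)=-24, h_ss(3)=72; h_tt(-1)=-240, h_tt(3)=48, h_tt(4)=-60.
Local minima occur where both diagonal entries positive: (0, 3), (3, 3). Count: 2.

2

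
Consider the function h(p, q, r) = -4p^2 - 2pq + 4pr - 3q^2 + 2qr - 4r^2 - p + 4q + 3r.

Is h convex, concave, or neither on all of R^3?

concave

h is quadratic, so its Hessian is the constant matrix H = [[-8, -2, 4], [-2, -6, 2], [4, 2, -8]].
Leading principal minors: -8, 44, -256.
Signs alternate −, +, − ⇒ H ≺ 0 ⇒ concave.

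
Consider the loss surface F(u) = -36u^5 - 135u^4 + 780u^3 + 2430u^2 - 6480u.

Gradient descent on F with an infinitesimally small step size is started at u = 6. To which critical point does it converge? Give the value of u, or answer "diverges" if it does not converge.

F'(u) = -180(u - 3)(u - 1)(u + 3)(u + 4), so F'(6) = -243000.
Gradient descent moves in the -F' direction, i.e. u is increasing.
There is no critical point above u=6, and F' keeps the same sign, so the iterate runs off to +∞.

diverges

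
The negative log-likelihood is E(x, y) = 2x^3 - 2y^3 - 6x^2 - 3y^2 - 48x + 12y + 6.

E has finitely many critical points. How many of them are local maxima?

E separates as a function of x plus a function of y, so ∇E=0 decouples.
∂E/∂x = 6(x - 4)(x + 2) = 0 at x ∈ {-2, 4}; ∂E/∂y = -6(y - 1)(y + 2) = 0 at y ∈ {-2, 1}.
The Hessian is diagonal: diag(E_xx, E_yy). Second derivatives: E_xx(-2)=-36, E_xx(4)=36; E_yy(-2)=18, E_yy(1)=-18.
Local maxima occur where both diagonal entries negative: (-2, 1). Count: 1.

1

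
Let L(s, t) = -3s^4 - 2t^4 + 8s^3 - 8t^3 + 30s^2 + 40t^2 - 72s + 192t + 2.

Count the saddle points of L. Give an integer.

4

L separates as a function of s plus a function of t, so ∇L=0 decouples.
∂L/∂s = -12(s - 3)(s - 1)(s + 2) = 0 at s ∈ {-2, 1, 3}; ∂L/∂t = -8(t - 3)(t + 2)(t + 4) = 0 at t ∈ {-4, -2, 3}.
The Hessian is diagonal: diag(L_ss, L_tt). Second derivatives: L_ss(-2)=-180, L_ss(1)=72, L_ss(3)=-120; L_tt(-4)=-112, L_tt(-2)=80, L_tt(3)=-280.
Saddle points occur where the two diagonal entries have opposite signs: (-2, -2), (1, -4), (1, 3), (3, -2). Count: 4.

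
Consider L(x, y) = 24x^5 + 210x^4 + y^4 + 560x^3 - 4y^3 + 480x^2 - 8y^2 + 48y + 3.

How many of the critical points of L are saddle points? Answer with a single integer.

6

L separates as a function of x plus a function of y, so ∇L=0 decouples.
∂L/∂x = 120x(x + 1)(x + 2)(x + 4) = 0 at x ∈ {-4, -2, -1, 0}; ∂L/∂y = 4(y - 3)(y - 2)(y + 2) = 0 at y ∈ {-2, 2, 3}.
The Hessian is diagonal: diag(L_xx, L_yy). Second derivatives: L_xx(-4)=-2880, L_xx(-2)=480, L_xx(-1)=-360, L_xx(0)=960; L_yy(-2)=80, L_yy(2)=-16, L_yy(3)=20.
Saddle points occur where the two diagonal entries have opposite signs: (-4, -2), (-4, 3), (-2, 2), (-1, -2), (-1, 3), (0, 2). Count: 6.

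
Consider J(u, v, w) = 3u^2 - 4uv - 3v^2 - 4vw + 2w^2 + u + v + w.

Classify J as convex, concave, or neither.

neither

J is quadratic, so its Hessian is the constant matrix H = [[6, -4, 0], [-4, -6, -4], [0, -4, 4]].
Leading principal minors: 6, -52, -304.
Neither pattern holds ⇒ H is indefinite ⇒ neither convex nor concave.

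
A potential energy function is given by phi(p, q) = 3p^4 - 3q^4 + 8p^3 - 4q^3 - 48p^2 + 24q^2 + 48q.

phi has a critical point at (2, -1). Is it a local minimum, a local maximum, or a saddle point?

local minimum

The mixed partial ∂²phi/∂p∂q is 0, so the Hessian at any point is diag(phi_pp, phi_qq) = diag(12(3p^2 + 4p - 8), 12(-3q^2 - 2q + 4)).
At (2, -1): H = diag(144, 36).
Both eigenvalues are positive, so H is positive definite: a local minimum.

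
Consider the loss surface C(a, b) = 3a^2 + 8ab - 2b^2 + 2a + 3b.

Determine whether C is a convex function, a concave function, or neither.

C is quadratic, so its Hessian is the constant matrix H = [[6, 8], [8, -4]].
det(H) = -88, tr(H) = 2.
det(H) < 0, so H is indefinite: neither convex nor concave.

neither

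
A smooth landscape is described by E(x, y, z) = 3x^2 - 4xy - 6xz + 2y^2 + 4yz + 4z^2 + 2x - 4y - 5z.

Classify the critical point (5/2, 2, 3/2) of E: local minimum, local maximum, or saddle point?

local minimum

The Hessian is constant: H = [[6, -4, -6], [-4, 4, 4], [-6, 4, 8]].
Leading principal minors: Δ₁ = 6, Δ₂ = 8, Δ₃ = 16.
All leading minors are positive, so H is positive definite: a local minimum.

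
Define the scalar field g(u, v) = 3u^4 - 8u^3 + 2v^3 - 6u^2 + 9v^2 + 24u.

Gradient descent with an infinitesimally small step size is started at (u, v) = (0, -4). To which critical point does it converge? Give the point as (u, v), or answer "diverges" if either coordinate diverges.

g is separable, so gradient descent decouples: u follows -∂g/∂u, v follows -∂g/∂v.
∂g/∂u = 12(u - 2)(u - 1)(u + 1); at u=0 this is 24, so u decreases.
∂g/∂v = 6v(v + 3); at v=-4 this is 24, so v decreases.
The v-coordinate has no critical point in that direction and runs off to infinity.

diverges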